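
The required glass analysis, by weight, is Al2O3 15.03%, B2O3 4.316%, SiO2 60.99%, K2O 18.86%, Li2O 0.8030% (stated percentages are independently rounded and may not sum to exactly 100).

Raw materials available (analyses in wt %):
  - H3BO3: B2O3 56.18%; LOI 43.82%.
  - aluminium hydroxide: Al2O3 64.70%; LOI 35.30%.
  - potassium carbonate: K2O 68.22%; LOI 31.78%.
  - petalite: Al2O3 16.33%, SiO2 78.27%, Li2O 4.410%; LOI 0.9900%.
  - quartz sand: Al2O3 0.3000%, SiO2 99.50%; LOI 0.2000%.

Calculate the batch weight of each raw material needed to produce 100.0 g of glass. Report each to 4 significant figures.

The working math carries full precision all the way through — values along the way appear rounded to 4 significant figures at each printed step — exactly one rounding is applied to each reported result — derived quantities are computed using the weight values for 100.0 g of glass in full precision (totals, the yield, net glass mass, five oxide percentages, LOI) as given in the problem or answer text.
Target oxide masses per 100.0 g glass:
  Al2O3: 15.03% × 100.0 = 15.03 g
  B2O3: 4.316% × 100.0 = 4.316 g
  SiO2: 60.99% × 100.0 = 60.99 g
  K2O: 18.86% × 100.0 = 18.86 g
  Li2O: 0.8030% × 100.0 = 0.8030 g
Checking each oxide sum per the reported batch figures, on the stated basis (target by target, the sums agree up to rounding of the answer):
  Al2O3: 18.42·0.6470 + 18.21·0.1633 + 46.97·0.003000 = 15.03 g (target 15.03 g)
  B2O3: 7.682·0.5618 = 4.316 g (target 4.316 g)
  SiO2: 18.21·0.7827 + 46.97·0.9950 = 60.99 g (target 60.99 g)
  K2O: 27.65·0.6822 = 18.86 g (target 18.86 g)
  Li2O: 18.21·0.04410 = 0.8031 g (target 0.8030 g)
Glass-mass sanity pass: Σ batch − LOI loss = 100.0 g (per-oxide target masses sum to 100.0 g; against the stated basis, 100.0 g — differing by rounding only).
Whole-batch sum: Σ batch = 118.9 g; LOI loss = Σ batch·LOI = 18.93 g; yield = glass ÷ total batch = 84.08%.

Batch per 100.0 g glass:
  H3BO3: 7.682 g
  aluminium hydroxide: 18.42 g
  potassium carbonate: 27.65 g
  petalite: 18.21 g
  quartz sand: 46.97 g
Total batch = 118.9 g; LOI loss = 18.93 g; yield = 84.08%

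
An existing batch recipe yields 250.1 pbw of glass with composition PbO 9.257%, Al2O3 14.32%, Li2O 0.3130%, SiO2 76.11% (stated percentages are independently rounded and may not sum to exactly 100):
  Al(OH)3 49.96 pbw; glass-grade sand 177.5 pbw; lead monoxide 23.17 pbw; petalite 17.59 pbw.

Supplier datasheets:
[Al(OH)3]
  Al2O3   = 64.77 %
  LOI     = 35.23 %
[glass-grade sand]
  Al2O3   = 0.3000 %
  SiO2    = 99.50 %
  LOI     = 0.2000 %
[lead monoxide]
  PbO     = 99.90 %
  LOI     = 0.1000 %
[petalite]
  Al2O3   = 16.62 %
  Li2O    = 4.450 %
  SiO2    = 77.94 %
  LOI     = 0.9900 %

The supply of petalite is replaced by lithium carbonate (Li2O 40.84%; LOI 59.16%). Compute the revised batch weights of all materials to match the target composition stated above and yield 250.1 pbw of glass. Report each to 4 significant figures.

Full precision is held from first step to last. Working values are shown with 4-significant-digit rounding on the page. Exactly one rounding goes into every reported figure. The derived quantities are computed from the batch weights per 250.1 pbw of glass at full float precision (four oxide percentages, yield, the totals, LOI, glass mass) as quoted within either problem or answer.
Oxide-by-oxide targets in 250.1 pbw glass:
  PbO: 9.257% × 250.1 = 23.15 pbw
  Al2O3: 14.32% × 250.1 = 35.81 pbw
  Li2O: 0.3130% × 250.1 = 0.7828 pbw
  SiO2: 76.11% × 250.1 = 190.4 pbw
Balance tally, oxide-wise, on the weights just shown, on the stated basis (delivered sums recover each target exact up to rounding of places):
  PbO: 23.17·0.9990 = 23.15 pbw (target 23.15 pbw)
  Al2O3: 54.41·0.6477 + 191.3·0.003000 = 35.82 pbw (target 35.81 pbw)
  Li2O: 1.917·0.4084 = 0.7829 pbw (target 0.7828 pbw)
  SiO2: 191.3·0.9950 = 190.3 pbw (target 190.4 pbw)
Glass-mass bookkeeping: Σ batch − LOI loss = 250.1 pbw (targets for the oxides total 250.1 pbw; against the stated basis, 250.1 pbw — any gap is answer rounding).
Batch grand total — Σ batch = 270.8 pbw; ignition loss, Σ(batch × LOI) = 20.71 pbw; as yield: glass ÷ batch → 92.35%.

Revised batch per 250.1 pbw glass:
  Al(OH)3: 54.41 pbw
  glass-grade sand: 191.3 pbw
  lead monoxide: 23.17 pbw
  lithium carbonate: 1.917 pbw
Total batch = 270.8 pbw; LOI loss = 20.71 pbw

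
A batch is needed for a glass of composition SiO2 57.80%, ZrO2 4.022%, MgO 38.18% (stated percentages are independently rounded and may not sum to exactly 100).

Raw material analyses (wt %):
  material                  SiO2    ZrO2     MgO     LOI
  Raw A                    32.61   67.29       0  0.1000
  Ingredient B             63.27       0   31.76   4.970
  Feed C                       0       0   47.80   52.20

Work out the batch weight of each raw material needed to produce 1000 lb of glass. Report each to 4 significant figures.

In-progress results are shown (rounded to four significant digits) on the page. Each numeric step runs at full precision at all times — each reported result receives exactly one rounding; all derived quantities, which include three oxide percentages, the totals, ignition loss, yield, net glass mass, are rebuilt in exact precision, as set out in the question or the answer, starting from the weights for 1000 lb of glass.
Oxide-by-oxide targets in 1000 lb glass:
  SiO2: 57.80% × 1000 = 578.0 lb
  ZrO2: 4.022% × 1000 = 40.22 lb
  MgO: 38.18% × 1000 = 381.8 lb
Mass-balance tally per oxide applying the batch weights above, for the quoted basis mass (target by target, the sums agree net of answer rounding effects):
  SiO2: 59.77·0.3261 + 882.7·0.6327 = 578.0 lb (target 578.0 lb)
  ZrO2: 59.77·0.6729 = 40.22 lb (target 40.22 lb)
  MgO: 882.7·0.3176 + 212.2·0.4780 = 381.8 lb (target 381.8 lb)
Mass balance on the glass: total charge less LOI = 1000 lb (per-oxide target masses sum to 1000 lb; with the basis standing at 1000 lb — differing by rounding only).
Total batch = Σ batch = 1155 lb; loss to ignition Σ batch·LOI = 154.7 lb; as yield: glass ÷ batch → 86.60%.

Batch per 1000 lb glass:
  Raw A: 59.77 lb
  Ingredient B: 882.7 lb
  Feed C: 212.2 lb
Total batch = 1155 lb; LOI loss = 154.7 lb; yield = 86.60%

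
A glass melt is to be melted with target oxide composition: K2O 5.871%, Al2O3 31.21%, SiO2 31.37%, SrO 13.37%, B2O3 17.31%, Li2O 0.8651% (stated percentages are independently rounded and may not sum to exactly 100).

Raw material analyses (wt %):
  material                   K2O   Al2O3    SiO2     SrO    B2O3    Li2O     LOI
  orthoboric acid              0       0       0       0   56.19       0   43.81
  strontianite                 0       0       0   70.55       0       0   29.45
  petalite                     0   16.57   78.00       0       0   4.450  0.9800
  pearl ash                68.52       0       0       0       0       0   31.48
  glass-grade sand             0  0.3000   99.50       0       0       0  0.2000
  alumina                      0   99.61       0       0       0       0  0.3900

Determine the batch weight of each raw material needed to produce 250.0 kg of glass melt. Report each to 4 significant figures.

Batch per 250.0 kg glass melt:
  orthoboric acid: 77.02 kg
  strontianite: 47.38 kg
  petalite: 48.60 kg
  pearl ash: 21.42 kg
  glass-grade sand: 40.72 kg
  alumina: 70.12 kg
Total batch = 305.3 kg; LOI loss = 55.27 kg; yield = 81.89%

All arithmetic keeps full precision from start to finish — mid-chain values are displayed, with 4-significant-digit rounding, in the printout; every reported number sees exactly one rounding — derived quantities are rebuilt from the batch weights on 250.0 kg of glass in full float precision (glass mass, the totals, ignition loss, six oxide percentages, the yield) exactly as shown in the question or the answer.
Target oxide masses per 250.0 kg glass melt:
  K2O: 5.871% × 250.0 = 14.68 kg
  Al2O3: 31.21% × 250.0 = 78.03 kg
  SiO2: 31.37% × 250.0 = 78.42 kg
  SrO: 13.37% × 250.0 = 33.42 kg
  B2O3: 17.31% × 250.0 = 43.28 kg
  Li2O: 0.8651% × 250.0 = 2.163 kg
Mass-balance tally per oxide per the reported batch figures, under the basis named above (each sum matches its target mass up to rounding of the answer):
  K2O: 21.42·0.6852 = 14.68 kg (target 14.68 kg)
  Al2O3: 48.60·0.1657 + 40.72·0.003000 + 70.12·0.9961 = 78.02 kg (target 78.03 kg)
  SiO2: 48.60·0.7800 + 40.72·0.9950 = 78.42 kg (target 78.42 kg)
  SrO: 47.38·0.7055 = 33.43 kg (target 33.42 kg)
  B2O3: 77.02·0.5619 = 43.28 kg (target 43.28 kg)
  Li2O: 48.60·0.04450 = 2.163 kg (target 2.163 kg)
Auditing the glass mass value: net batch after ignition = 250.0 kg (per-oxide target masses sum to 250.0 kg; versus the stated basis of 250.0 kg — a pure rounding effect).
Adding the batch up: Σ batch = 305.3 kg; LOI loss = Σ batch·LOI = 55.27 kg; the yield ratio, glass ÷ batch: 81.89%.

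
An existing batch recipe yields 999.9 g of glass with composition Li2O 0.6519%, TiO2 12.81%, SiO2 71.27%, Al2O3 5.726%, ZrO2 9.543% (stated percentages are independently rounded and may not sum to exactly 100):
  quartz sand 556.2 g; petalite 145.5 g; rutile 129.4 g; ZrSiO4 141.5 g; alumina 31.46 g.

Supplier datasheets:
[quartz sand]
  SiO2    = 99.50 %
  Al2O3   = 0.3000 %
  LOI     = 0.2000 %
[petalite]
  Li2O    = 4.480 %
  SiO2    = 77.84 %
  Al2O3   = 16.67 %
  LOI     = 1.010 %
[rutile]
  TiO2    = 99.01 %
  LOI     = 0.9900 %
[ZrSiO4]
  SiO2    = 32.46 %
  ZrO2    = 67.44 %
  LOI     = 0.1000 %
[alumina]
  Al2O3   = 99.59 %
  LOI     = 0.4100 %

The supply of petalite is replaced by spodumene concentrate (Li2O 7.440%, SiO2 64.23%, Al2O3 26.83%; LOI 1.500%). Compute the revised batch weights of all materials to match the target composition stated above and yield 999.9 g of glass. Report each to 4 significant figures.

Revised batch per 999.9 g glass:
  quartz sand: 613.5 g
  spodumene concentrate: 87.61 g
  rutile: 129.4 g
  ZrSiO4: 141.5 g
  alumina: 32.04 g
Total batch = 1004 g; LOI loss = 4.095 g

All arithmetic maintains full precision from start to finish. In-progress results appear, with 4-significant-figure rounding, in the working — each reported result is rounded just once; derived quantities (the five compositions, glass mass, the totals, ignition loss, yield) are carried from the weighed amounts per 999.9 g of glass at full precision as quoted within either problem or answer.
The oxide mass targets at 999.9 g glass:
  Li2O: 0.6519% × 999.9 = 6.518 g
  TiO2: 12.81% × 999.9 = 128.1 g
  SiO2: 71.27% × 999.9 = 712.6 g
  Al2O3: 5.726% × 999.9 = 57.25 g
  ZrO2: 9.543% × 999.9 = 95.42 g
Per-oxide balance check per the reported batch figures, for the quoted basis mass (oxide sums agree with the targets modulo rounding of the values):
  Li2O: 87.61·0.07440 = 6.518 g (target 6.518 g)
  TiO2: 129.4·0.9901 = 128.1 g (target 128.1 g)
  SiO2: 613.5·0.9950 + 87.61·0.6423 + 141.5·0.3246 = 712.6 g (target 712.6 g)
  Al2O3: 613.5·0.003000 + 87.61·0.2683 + 32.04·0.9959 = 57.25 g (target 57.25 g)
  ZrO2: 141.5·0.6744 = 95.43 g (target 95.42 g)
Auditing the glass mass value: batch total minus LOI = 1000 g (per-oxide target masses sum to 999.9 g; against the stated basis, 999.9 g — deltas are rounding alone).
Adding the batch up: Σ batch = 1004 g; Σ batch·LOI gives LOI loss = 4.095 g; yield = glass ÷ total batch = 99.59%.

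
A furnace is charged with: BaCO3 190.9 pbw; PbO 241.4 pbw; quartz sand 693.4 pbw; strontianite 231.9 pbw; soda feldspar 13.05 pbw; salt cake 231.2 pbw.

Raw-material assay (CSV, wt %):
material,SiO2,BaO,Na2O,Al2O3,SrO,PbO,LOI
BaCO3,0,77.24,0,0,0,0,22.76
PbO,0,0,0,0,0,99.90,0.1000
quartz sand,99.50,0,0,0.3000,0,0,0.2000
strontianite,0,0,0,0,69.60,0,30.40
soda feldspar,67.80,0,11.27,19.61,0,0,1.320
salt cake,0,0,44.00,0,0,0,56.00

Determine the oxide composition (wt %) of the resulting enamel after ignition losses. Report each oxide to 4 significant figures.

Glass mass = 1357 pbw (batch 1602 − LOI 245.2).
Composition: SiO2 51.51%, BaO 10.87%, Na2O 7.607%, Al2O3 0.3420%, SrO 11.90%, PbO 17.78%

Full float precision is maintained from start to finish. Intermediates are shown, rounded to 4 significant digits, between the steps — each reported result is rounded a single time; derived quantities, including six oxide percentages, LOI, glass mass, totals, the yield, are carried using the weight values on 1357 pbw of glass at exact precision, exactly as shown in problem or answer.
What the batch supplies per oxide:
  SiO2: 693.4·0.9950 + 13.05·0.6780 = 698.8 pbw
  BaO: 190.9·0.7724 = 147.5 pbw
  Na2O: 13.05·0.1127 + 231.2·0.4400 = 103.2 pbw
  Al2O3: 693.4·0.003000 + 13.05·0.1961 = 4.639 pbw
  SrO: 231.9·0.6960 = 161.4 pbw
  PbO: 241.4·0.9990 = 241.2 pbw
LOI: 190.9·0.2276 + 241.4·0.001000 + 693.4·0.002000 + 231.9·0.3040 + 13.05·0.01320 + 231.2·0.5600 = 245.2 pbw
The glass mass, total less LOI, = 1602 − 245.2 = 1357 pbw (consistent with Σ oxide mass)
wt % = 100 × oxide mass / glass mass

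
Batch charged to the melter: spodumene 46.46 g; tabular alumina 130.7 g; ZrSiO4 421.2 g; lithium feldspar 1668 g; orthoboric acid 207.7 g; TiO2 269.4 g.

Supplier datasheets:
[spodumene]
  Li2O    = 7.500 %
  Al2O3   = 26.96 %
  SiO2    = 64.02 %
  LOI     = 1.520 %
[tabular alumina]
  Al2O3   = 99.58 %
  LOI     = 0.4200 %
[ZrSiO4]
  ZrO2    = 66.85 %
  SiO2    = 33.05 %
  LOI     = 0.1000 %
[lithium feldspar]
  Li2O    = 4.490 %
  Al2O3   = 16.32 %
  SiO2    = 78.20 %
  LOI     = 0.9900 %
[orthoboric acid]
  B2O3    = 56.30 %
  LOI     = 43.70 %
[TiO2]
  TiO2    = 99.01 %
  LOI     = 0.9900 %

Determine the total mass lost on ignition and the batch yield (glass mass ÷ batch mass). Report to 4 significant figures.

LOI loss = 111.6 g; glass = 2632 g; yield = 95.93%

Full precision is held from first step to last. Intermediates are displayed (rounded to 4 significant digits) within the worked lines — a single rounding yields every reported number; the derived quantities are recomputed at full float precision (the totals, the six compositions, yield, LOI, glass mass) from the batch weights at 2632 g of glass, exactly as shown in the problem or answer text.
Per-material ignition loss:
  spodumene: 46.46 × 0.01520 = 0.7062 g
  tabular alumina: 130.7 × 0.004200 = 0.5489 g
  ZrSiO4: 421.2 × 0.001000 = 0.4212 g
  lithium feldspar: 1668 × 0.009900 = 16.51 g
  orthoboric acid: 207.7 × 0.4370 = 90.76 g
  TiO2: 269.4 × 0.009900 = 2.667 g
Total LOI = 111.6 g
Glass = batch − LOI = 2743 − 111.6 = 2632 g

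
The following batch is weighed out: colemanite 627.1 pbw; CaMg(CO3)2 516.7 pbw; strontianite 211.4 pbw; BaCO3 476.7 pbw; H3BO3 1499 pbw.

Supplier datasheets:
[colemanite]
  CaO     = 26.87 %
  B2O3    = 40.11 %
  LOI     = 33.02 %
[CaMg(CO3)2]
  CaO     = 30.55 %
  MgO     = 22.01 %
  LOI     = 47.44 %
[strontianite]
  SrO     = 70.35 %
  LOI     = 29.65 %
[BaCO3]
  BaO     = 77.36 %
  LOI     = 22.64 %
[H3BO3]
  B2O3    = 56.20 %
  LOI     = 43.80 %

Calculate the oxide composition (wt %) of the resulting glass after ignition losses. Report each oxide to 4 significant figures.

Mid-chain values are printed, rounded to 4 significant figures, in the working — the working math maintains full precision at every stage; each reported value is rounded once only — the derived quantities (the yield, ignition loss, glass mass, five oxide percentages, totals) are re-derived using the weight values per 2052 pbw of glass at exact precision as given in the question or the answer.
Delivered oxide masses:
  SrO: 211.4·0.7035 = 148.7 pbw
  CaO: 627.1·0.2687 + 516.7·0.3055 = 326.4 pbw
  BaO: 476.7·0.7736 = 368.8 pbw
  MgO: 516.7·0.2201 = 113.7 pbw
  B2O3: 627.1·0.4011 + 1499·0.5620 = 1094 pbw
LOI: 627.1·0.3302 + 516.7·0.4744 + 211.4·0.2965 + 476.7·0.2264 + 1499·0.4380 = 1279 pbw
Net of LOI, the glass mass = 3331 − 1279 = 2052 pbw (equal to the oxide-mass sum)
wt % = 100 × oxide mass / glass mass

Glass mass = 2052 pbw (batch 3331 − LOI 1279).
Composition: SrO 7.249%, CaO 15.91%, BaO 17.98%, MgO 5.543%, B2O3 53.32%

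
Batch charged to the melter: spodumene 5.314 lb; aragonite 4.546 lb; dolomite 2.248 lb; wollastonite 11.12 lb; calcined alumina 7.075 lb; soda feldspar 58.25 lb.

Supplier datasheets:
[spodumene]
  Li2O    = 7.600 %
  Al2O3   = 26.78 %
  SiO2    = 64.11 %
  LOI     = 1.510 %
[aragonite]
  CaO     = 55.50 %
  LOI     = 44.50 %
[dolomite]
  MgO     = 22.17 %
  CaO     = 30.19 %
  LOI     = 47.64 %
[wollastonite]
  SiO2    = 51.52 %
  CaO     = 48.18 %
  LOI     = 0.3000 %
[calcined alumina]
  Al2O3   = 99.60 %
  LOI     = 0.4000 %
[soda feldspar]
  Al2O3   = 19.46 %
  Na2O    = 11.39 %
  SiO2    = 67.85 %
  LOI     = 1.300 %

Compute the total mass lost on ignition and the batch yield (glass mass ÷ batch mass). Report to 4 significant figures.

Intermediates are shown, with 4-significant-figure rounding, as written — each numeric step keeps exact precision at each step. Each reported value carries a single rounding. The derived quantities (totals, glass mass, the six compositions, the yield, ignition loss) are carried in full float precision from the weighed amounts per 84.56 lb of glass, as they appear in the problem or the answer.
Loss on ignition, line by line:
  spodumene: 5.314 × 0.01510 = 0.08024 lb
  aragonite: 4.546 × 0.4450 = 2.023 lb
  dolomite: 2.248 × 0.4764 = 1.071 lb
  wollastonite: 11.12 × 0.003000 = 0.03336 lb
  calcined alumina: 7.075 × 0.004000 = 0.02830 lb
  soda feldspar: 58.25 × 0.01300 = 0.7572 lb
Total LOI = 3.993 lb
Glass = batch − LOI = 88.55 − 3.993 = 84.56 lb

LOI loss = 3.993 lb; glass = 84.56 lb; yield = 95.49%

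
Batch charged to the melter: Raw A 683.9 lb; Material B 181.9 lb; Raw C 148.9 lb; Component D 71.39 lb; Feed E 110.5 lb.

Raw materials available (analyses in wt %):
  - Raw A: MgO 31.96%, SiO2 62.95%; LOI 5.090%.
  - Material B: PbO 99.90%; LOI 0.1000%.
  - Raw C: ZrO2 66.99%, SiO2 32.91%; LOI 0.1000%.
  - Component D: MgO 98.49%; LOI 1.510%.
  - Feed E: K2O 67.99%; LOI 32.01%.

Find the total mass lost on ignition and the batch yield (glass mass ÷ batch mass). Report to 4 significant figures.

Every computation runs at exact precision at all times; values along the way are printed rounded to 4 significant digits alongside each step; a single rounding produces each reported value; derived quantities (the five compositions, the totals, net glass mass, ignition loss, the yield) are recomputed at full float precision from the batch weights at 1125 lb of glass exactly as printed in the problem or the answer.
Each material's LOI contribution:
  Raw A: 683.9 × 0.05090 = 34.81 lb
  Material B: 181.9 × 0.001000 = 0.1819 lb
  Raw C: 148.9 × 0.001000 = 0.1489 lb
  Component D: 71.39 × 0.01510 = 1.078 lb
  Feed E: 110.5 × 0.3201 = 35.37 lb
Total LOI = 71.59 lb
Glass = batch − LOI = 1197 − 71.59 = 1125 lb

LOI loss = 71.59 lb; glass = 1125 lb; yield = 94.02%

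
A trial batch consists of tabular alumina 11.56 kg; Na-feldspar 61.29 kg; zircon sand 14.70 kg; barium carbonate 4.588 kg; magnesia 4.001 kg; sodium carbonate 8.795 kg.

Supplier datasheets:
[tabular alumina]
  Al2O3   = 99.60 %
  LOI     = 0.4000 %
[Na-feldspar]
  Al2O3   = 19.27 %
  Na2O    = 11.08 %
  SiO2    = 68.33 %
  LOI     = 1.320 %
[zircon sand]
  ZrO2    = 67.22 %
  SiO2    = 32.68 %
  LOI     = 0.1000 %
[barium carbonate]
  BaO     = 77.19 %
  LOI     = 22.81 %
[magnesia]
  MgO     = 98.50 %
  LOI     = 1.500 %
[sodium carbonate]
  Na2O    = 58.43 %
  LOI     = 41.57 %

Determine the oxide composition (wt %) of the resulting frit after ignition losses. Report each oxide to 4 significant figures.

Glass mass = 99.30 kg (batch 104.9 − LOI 5.633).
Composition: ZrO2 9.951%, Al2O3 23.49%, Na2O 12.01%, BaO 3.566%, MgO 3.969%, SiO2 47.01%

Mid-chain values are shown with 4-significant-figure rounding as written; the working math keeps full float precision at all times; every reported figure is rounded just once; all derived quantities (the totals, the yield, glass mass, the six compositions, LOI) are computed in full precision from the batch weights per 99.30 kg of glass, as set out in the problem or answer text.
Mass of each oxide from the mix:
  ZrO2: 14.70·0.6722 = 9.881 kg
  Al2O3: 11.56·0.9960 + 61.29·0.1927 = 23.32 kg
  Na2O: 61.29·0.1108 + 8.795·0.5843 = 11.93 kg
  BaO: 4.588·0.7719 = 3.541 kg
  MgO: 4.001·0.9850 = 3.941 kg
  SiO2: 61.29·0.6833 + 14.70·0.3268 = 46.68 kg
LOI: 11.56·0.004000 + 61.29·0.01320 + 14.70·0.001000 + 4.588·0.2281 + 4.001·0.01500 + 8.795·0.4157 = 5.633 kg
Glass mass = batch − LOI = 104.9 − 5.633 = 99.30 kg (the oxide masses sum to this)
wt % = oxide mass / glass mass × 100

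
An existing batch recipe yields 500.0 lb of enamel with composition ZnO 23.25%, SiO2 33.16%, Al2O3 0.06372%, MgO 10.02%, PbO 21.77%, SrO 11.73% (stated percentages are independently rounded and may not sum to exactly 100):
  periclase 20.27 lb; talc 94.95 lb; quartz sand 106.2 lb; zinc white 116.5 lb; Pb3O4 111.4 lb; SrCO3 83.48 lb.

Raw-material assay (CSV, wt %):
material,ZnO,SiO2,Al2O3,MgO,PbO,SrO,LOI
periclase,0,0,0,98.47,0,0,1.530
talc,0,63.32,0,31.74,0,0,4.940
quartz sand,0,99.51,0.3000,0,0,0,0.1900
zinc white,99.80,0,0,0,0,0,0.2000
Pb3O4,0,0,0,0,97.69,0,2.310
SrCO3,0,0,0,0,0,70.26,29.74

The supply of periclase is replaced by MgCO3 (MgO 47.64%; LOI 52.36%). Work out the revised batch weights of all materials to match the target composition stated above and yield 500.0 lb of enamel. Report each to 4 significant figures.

Revised batch per 500.0 lb enamel:
  MgCO3: 41.91 lb
  talc: 94.95 lb
  quartz sand: 106.2 lb
  zinc white: 116.5 lb
  Pb3O4: 111.4 lb
  SrCO3: 83.48 lb
Total batch = 554.4 lb; LOI loss = 54.47 lb

All internal work runs at full precision through the solve. The intermediate values are displayed, rounded to four significant figures, on the page. Every reported result sees exactly one rounding; all derived quantities, which include the yield, LOI, the totals, the six compositions, net glass mass, are re-derived in exact precision, as they appear in question or answer, from the weighed amounts per 500.0 lb of glass.
Target oxide masses per 500.0 lb enamel:
  ZnO: 23.25% × 500.0 = 116.2 lb
  SiO2: 33.16% × 500.0 = 165.8 lb
  Al2O3: 0.06372% × 500.0 = 0.3186 lb
  MgO: 10.02% × 500.0 = 50.10 lb
  PbO: 21.77% × 500.0 = 108.8 lb
  SrO: 11.73% × 500.0 = 58.65 lb
Checking each oxide sum on the weights just shown, under the basis named above (sums match the target masses up to rounding of the answer):
  ZnO: 116.5·0.9980 = 116.3 lb (target 116.2 lb)
  SiO2: 94.95·0.6332 + 106.2·0.9951 = 165.8 lb (target 165.8 lb)
  Al2O3: 106.2·0.003000 = 0.3186 lb (target 0.3186 lb)
  MgO: 41.91·0.4764 + 94.95·0.3174 = 50.10 lb (target 50.10 lb)
  PbO: 111.4·0.9769 = 108.8 lb (target 108.8 lb)
  SrO: 83.48·0.7026 = 58.65 lb (target 58.65 lb)
The glass-mass cross-check: Σ batch − LOI loss = 500.0 lb (the targets, summed, come to 500.0 lb; with the basis standing at 500.0 lb — any gap is answer rounding).
Summing the batch: Σ batch = 554.4 lb; LOI loss = Σ batch·LOI = 54.47 lb; the yield ratio, glass ÷ batch: 90.18%.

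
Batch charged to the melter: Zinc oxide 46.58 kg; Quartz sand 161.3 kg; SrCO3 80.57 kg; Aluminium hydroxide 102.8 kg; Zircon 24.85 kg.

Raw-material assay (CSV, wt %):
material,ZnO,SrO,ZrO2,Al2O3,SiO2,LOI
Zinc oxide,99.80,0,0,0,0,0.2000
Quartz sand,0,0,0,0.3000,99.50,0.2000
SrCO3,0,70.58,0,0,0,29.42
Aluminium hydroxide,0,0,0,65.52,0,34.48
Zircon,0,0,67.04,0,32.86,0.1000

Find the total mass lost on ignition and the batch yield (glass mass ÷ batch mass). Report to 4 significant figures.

In-progress results appear rounded off to 4 significant figures in the working — the working math holds full precision in every operation — a single rounding finalizes each reported value; the derived quantities (five oxide percentages, LOI, glass mass, the totals, yield) are recomputed at exact precision using the weight values on 356.5 kg of glass as given in the problem or the answer.
Ignition loss by material:
  Zinc oxide: 46.58 × 0.002000 = 0.09316 kg
  Quartz sand: 161.3 × 0.002000 = 0.3226 kg
  SrCO3: 80.57 × 0.2942 = 23.70 kg
  Aluminium hydroxide: 102.8 × 0.3448 = 35.45 kg
  Zircon: 24.85 × 0.001000 = 0.02485 kg
Total LOI = 59.59 kg
Glass = batch − LOI = 416.1 − 59.59 = 356.5 kg

LOI loss = 59.59 kg; glass = 356.5 kg; yield = 85.68%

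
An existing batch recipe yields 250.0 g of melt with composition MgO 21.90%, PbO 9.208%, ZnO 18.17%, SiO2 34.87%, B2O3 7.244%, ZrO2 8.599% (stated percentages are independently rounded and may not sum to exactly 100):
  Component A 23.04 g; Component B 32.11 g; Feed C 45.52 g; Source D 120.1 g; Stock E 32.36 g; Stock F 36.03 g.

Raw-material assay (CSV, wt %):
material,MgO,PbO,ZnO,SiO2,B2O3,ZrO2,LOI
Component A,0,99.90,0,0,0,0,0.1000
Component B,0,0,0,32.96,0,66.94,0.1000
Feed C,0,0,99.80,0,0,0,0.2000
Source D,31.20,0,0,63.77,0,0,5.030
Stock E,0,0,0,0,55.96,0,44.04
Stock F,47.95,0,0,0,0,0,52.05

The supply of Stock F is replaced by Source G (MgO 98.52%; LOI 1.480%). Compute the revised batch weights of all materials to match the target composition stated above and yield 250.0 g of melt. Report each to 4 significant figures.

Revised batch per 250.0 g melt:
  Component A: 23.04 g
  Component B: 32.11 g
  Feed C: 45.52 g
  Source D: 120.1 g
  Stock E: 32.36 g
  Source G: 17.54 g
Total batch = 270.7 g; LOI loss = 20.70 g

Intermediates are shown with 4-significant-digit rounding on the page; all arithmetic runs at exact precision through every step. Every reported result is rounded exactly once. Derived quantities, which include the yield, glass mass, six oxide percentages, totals, LOI, are re-derived in full float precision, as quoted within the question or the answer, using the weight values per 250.0 g of glass.
Oxide-by-oxide targets in 250.0 g melt:
  MgO: 21.90% × 250.0 = 54.75 g
  PbO: 9.208% × 250.0 = 23.02 g
  ZnO: 18.17% × 250.0 = 45.42 g
  SiO2: 34.87% × 250.0 = 87.18 g
  B2O3: 7.244% × 250.0 = 18.11 g
  ZrO2: 8.599% × 250.0 = 21.50 g
Per-oxide balance check applying the batch weights above, versus the basis set out (sums match the target masses once rounding is allowed for):
  MgO: 120.1·0.3120 + 17.54·0.9852 = 54.75 g (target 54.75 g)
  PbO: 23.04·0.9990 = 23.02 g (target 23.02 g)
  ZnO: 45.52·0.9980 = 45.43 g (target 45.42 g)
  SiO2: 32.11·0.3296 + 120.1·0.6377 = 87.17 g (target 87.18 g)
  B2O3: 32.36·0.5596 = 18.11 g (target 18.11 g)
  ZrO2: 32.11·0.6694 = 21.49 g (target 21.50 g)
Auditing the glass mass value: the batch minus its LOI: 250.0 g (the Σ of target masses is 250.0 g; versus the stated basis of 250.0 g — gaps are rounding artifacts).
Summing the batch: Σ batch = 270.7 g; LOI removed, Σ of batch·LOI: 20.70 g; the yield ratio, glass ÷ batch: 92.35%.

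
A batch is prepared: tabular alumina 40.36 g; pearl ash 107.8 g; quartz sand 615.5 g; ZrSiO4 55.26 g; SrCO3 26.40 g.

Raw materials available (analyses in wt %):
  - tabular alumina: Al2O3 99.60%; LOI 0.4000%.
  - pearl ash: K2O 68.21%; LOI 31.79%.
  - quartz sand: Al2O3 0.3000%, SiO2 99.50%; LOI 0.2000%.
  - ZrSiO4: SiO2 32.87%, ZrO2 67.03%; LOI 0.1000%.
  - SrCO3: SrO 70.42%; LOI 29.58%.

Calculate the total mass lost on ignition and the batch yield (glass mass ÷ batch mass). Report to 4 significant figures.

The whole derivation runs at full float precision end to end. Rounding to 4 significant figures governs every working value as displayed; a single rounding yields every reported result; the derived quantities, including glass mass, the yield, LOI, the five compositions, totals, are recomputed using the weight values at 801.8 g of glass at full float precision as given in the question or the answer.
Material-by-material LOI:
  tabular alumina: 40.36 × 0.004000 = 0.1614 g
  pearl ash: 107.8 × 0.3179 = 34.27 g
  quartz sand: 615.5 × 0.002000 = 1.231 g
  ZrSiO4: 55.26 × 0.001000 = 0.05526 g
  SrCO3: 26.40 × 0.2958 = 7.809 g
Total LOI = 43.53 g
Glass = batch − LOI = 845.3 − 43.53 = 801.8 g

LOI loss = 43.53 g; glass = 801.8 g; yield = 94.85%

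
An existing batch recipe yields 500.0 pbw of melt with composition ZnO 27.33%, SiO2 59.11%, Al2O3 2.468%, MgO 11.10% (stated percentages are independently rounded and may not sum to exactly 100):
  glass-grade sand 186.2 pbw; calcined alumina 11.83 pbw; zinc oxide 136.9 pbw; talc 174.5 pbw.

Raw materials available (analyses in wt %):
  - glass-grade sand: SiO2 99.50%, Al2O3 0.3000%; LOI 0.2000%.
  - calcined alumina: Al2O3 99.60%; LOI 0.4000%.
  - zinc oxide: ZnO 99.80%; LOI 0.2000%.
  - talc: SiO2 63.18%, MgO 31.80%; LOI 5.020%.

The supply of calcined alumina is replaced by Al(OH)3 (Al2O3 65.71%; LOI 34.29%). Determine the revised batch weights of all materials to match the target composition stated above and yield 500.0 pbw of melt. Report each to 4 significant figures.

The working math runs at full float precision through the solve; in-progress results appear, with 4-significant-digit rounding, in the printout. Each reported value undergoes a single rounding. All derived quantities are rebuilt at full precision (the yield, the totals, the four compositions, LOI, net glass mass) starting from the weights per 500.0 pbw of glass as written in the problem or the answer.
Oxide mass targets, per 500.0 pbw melt:
  ZnO: 27.33% × 500.0 = 136.6 pbw
  SiO2: 59.11% × 500.0 = 295.6 pbw
  Al2O3: 2.468% × 500.0 = 12.34 pbw
  MgO: 11.10% × 500.0 = 55.50 pbw
Mass-balance tally per oxide on the weights just shown, per the basis as stated (every target is met by its sum inside rounding margins):
  ZnO: 136.9·0.9980 = 136.6 pbw (target 136.6 pbw)
  SiO2: 186.2·0.9950 + 174.5·0.6318 = 295.5 pbw (target 295.6 pbw)
  Al2O3: 186.2·0.003000 + 17.93·0.6571 = 12.34 pbw (target 12.34 pbw)
  MgO: 174.5·0.3180 = 55.49 pbw (target 55.50 pbw)
Consistency of the glass mass: batch Σ − ignition loss = 500.0 pbw (summing oxide targets gives 500.0 pbw; with the basis standing at 500.0 pbw — gaps are rounding artifacts).
Whole-batch sum: Σ batch = 515.5 pbw; Σ batch·LOI gives LOI loss = 15.55 pbw; yield: glass divided by total = 96.98%.

Revised batch per 500.0 pbw melt:
  glass-grade sand: 186.2 pbw
  Al(OH)3: 17.93 pbw
  zinc oxide: 136.9 pbw
  talc: 174.5 pbw
Total batch = 515.5 pbw; LOI loss = 15.55 pbw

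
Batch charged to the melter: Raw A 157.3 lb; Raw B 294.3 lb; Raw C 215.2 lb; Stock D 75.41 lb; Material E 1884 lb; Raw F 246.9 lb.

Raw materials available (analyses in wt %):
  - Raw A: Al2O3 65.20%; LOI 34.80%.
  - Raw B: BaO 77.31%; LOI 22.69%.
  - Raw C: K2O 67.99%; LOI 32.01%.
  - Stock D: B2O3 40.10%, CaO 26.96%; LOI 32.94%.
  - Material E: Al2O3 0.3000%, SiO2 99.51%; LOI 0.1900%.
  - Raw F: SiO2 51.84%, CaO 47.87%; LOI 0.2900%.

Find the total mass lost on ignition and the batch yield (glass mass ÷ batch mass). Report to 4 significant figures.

Intermediates are displayed (rounded to four significant figures) within the worked lines; every computation maintains full float precision from start to finish; each reported figure is rounded exactly once; all derived quantities, including LOI, totals, glass mass, yield, six oxide percentages, are recomputed using the weight values for 2654 lb of glass in full float precision as set out in either problem or answer.
LOI of each material in turn:
  Raw A: 157.3 × 0.3480 = 54.74 lb
  Raw B: 294.3 × 0.2269 = 66.78 lb
  Raw C: 215.2 × 0.3201 = 68.89 lb
  Stock D: 75.41 × 0.3294 = 24.84 lb
  Material E: 1884 × 0.001900 = 3.580 lb
  Raw F: 246.9 × 0.002900 = 0.7160 lb
Total LOI = 219.5 lb
Glass = batch − LOI = 2873 − 219.5 = 2654 lb

LOI loss = 219.5 lb; glass = 2654 lb; yield = 92.36%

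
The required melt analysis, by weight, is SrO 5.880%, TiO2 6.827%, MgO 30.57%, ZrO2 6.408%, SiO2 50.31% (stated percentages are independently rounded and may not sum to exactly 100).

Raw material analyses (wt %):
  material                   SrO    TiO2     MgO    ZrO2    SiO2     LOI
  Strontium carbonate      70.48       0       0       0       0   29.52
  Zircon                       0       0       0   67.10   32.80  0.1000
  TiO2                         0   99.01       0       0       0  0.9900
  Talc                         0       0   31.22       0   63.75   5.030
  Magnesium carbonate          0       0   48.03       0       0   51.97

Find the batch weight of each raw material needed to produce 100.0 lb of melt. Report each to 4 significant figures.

Batch per 100.0 lb melt:
  Strontium carbonate: 8.343 lb
  Zircon: 9.550 lb
  TiO2: 6.895 lb
  Talc: 74.00 lb
  Magnesium carbonate: 15.54 lb
Total batch = 114.3 lb; LOI loss = 14.34 lb; yield = 87.46%

Every computation keeps full precision in all steps; values along the way are shown (rounded to 4 significant digits) in the printout — each reported value takes exactly one rounding. Derived quantities are recomputed in full precision (the five compositions, net glass mass, totals, LOI, yield) starting from the weights on 100.0 lb of glass, exactly as printed in the problem or answer text.
Target masses of each oxide per 100.0 lb melt:
  SrO: 5.880% × 100.0 = 5.880 lb
  TiO2: 6.827% × 100.0 = 6.827 lb
  MgO: 30.57% × 100.0 = 30.57 lb
  ZrO2: 6.408% × 100.0 = 6.408 lb
  SiO2: 50.31% × 100.0 = 50.31 lb
Per-oxide balance check using the reported weights, on the stated basis (every target is met by its sum given rounding of the digits):
  SrO: 8.343·0.7048 = 5.880 lb (target 5.880 lb)
  TiO2: 6.895·0.9901 = 6.827 lb (target 6.827 lb)
  MgO: 74.00·0.3122 + 15.54·0.4803 = 30.57 lb (target 30.57 lb)
  ZrO2: 9.550·0.6710 = 6.408 lb (target 6.408 lb)
  SiO2: 9.550·0.3280 + 74.00·0.6375 = 50.31 lb (target 50.31 lb)
Glass-mass closure: batch Σ − ignition loss = 99.99 lb (targets for the oxides total 100.0 lb; basis as stated: 100.0 lb — any gap is answer rounding).
Summing the batch: Σ batch = 114.3 lb; LOI removed, Σ of batch·LOI: 14.34 lb; yield = glass ÷ total batch = 87.46%.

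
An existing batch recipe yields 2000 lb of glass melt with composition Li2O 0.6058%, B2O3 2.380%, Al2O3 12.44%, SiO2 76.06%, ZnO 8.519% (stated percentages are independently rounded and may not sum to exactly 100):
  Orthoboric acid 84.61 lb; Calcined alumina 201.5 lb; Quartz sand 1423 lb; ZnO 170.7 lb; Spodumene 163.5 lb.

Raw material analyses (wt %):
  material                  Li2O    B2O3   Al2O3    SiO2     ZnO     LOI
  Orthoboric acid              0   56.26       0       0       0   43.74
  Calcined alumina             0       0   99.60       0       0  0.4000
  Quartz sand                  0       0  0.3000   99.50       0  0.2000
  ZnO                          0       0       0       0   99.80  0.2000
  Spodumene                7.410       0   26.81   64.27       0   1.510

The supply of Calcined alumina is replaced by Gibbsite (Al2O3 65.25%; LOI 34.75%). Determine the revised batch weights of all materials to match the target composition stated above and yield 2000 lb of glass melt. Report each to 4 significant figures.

Revised batch per 2000 lb glass melt:
  Orthoboric acid: 84.61 lb
  Gibbsite: 307.6 lb
  Quartz sand: 1423 lb
  ZnO: 170.7 lb
  Spodumene: 163.5 lb
Total batch = 2149 lb; LOI loss = 149.6 lb

Every computation runs at full float precision end to end. Values along the way are shown rounded to 4 significant digits on the page; each reported number includes exactly one rounding; the derived quantities, including the five compositions, totals, glass mass, LOI, yield, are re-derived from the weighed amounts at 2000 lb of glass at full float precision as they appear in either problem or answer.
Oxide-by-oxide targets in 2000 lb glass melt:
  Li2O: 0.6058% × 2000 = 12.12 lb
  B2O3: 2.380% × 2000 = 47.60 lb
  Al2O3: 12.44% × 2000 = 248.8 lb
  SiO2: 76.06% × 2000 = 1521 lb
  ZnO: 8.519% × 2000 = 170.4 lb
Mass-balance tally per oxide from the weights as reported, relative to the basis at hand (sum by sum, the targets are met up to rounding of the answer):
  Li2O: 163.5·0.07410 = 12.12 lb (target 12.12 lb)
  B2O3: 84.61·0.5626 = 47.60 lb (target 47.60 lb)
  Al2O3: 307.6·0.6525 + 1423·0.003000 + 163.5·0.2681 = 248.8 lb (target 248.8 lb)
  SiO2: 1423·0.9950 + 163.5·0.6427 = 1521 lb (target 1521 lb)
  ZnO: 170.7·0.9980 = 170.4 lb (target 170.4 lb)
Consistency of the glass mass: total batch − LOI = 2000 lb (summing oxide targets gives 2000 lb; the stated basis being 2000 lb — a pure rounding effect).
Batch grand total — Σ batch = 2149 lb; ignition loss, Σ(batch × LOI) = 149.6 lb; yield, glass over the total, = 93.04%.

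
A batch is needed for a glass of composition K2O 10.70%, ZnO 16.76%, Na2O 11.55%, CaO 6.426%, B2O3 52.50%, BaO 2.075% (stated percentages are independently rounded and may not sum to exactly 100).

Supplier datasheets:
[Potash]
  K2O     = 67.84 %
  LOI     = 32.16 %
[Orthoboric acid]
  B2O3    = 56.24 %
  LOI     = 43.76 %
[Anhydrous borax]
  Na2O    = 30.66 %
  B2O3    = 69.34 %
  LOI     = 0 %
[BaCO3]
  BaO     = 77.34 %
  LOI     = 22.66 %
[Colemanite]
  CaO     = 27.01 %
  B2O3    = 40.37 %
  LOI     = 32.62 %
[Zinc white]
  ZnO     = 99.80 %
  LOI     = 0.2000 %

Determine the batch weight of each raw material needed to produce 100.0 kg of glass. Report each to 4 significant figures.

Batch per 100.0 kg glass:
  Potash: 15.77 kg
  Orthoboric acid: 29.83 kg
  Anhydrous borax: 37.67 kg
  BaCO3: 2.683 kg
  Colemanite: 23.79 kg
  Zinc white: 16.79 kg
Total batch = 126.5 kg; LOI loss = 26.53 kg; yield = 79.04%

In-progress results are displayed with 4-significant-figure rounding alongside each step — all internal work maintains full float precision at all times — every reported number is rounded a single time; derived quantities (ignition loss, the totals, glass mass, the six compositions, the yield) are re-derived in full float precision starting from the weights on 100.0 kg of glass, as set out in the question or the answer.
The oxide mass targets at 100.0 kg glass:
  K2O: 10.70% × 100.0 = 10.70 kg
  ZnO: 16.76% × 100.0 = 16.76 kg
  Na2O: 11.55% × 100.0 = 11.55 kg
  CaO: 6.426% × 100.0 = 6.426 kg
  B2O3: 52.50% × 100.0 = 52.50 kg
  BaO: 2.075% × 100.0 = 2.075 kg
Verifying the oxide balance given the weights on record, relative to the basis at hand (every target is met by its sum inside rounding margins):
  K2O: 15.77·0.6784 = 10.70 kg (target 10.70 kg)
  ZnO: 16.79·0.9980 = 16.76 kg (target 16.76 kg)
  Na2O: 37.67·0.3066 = 11.55 kg (target 11.55 kg)
  CaO: 23.79·0.2701 = 6.426 kg (target 6.426 kg)
  B2O3: 29.83·0.5624 + 37.67·0.6934 + 23.79·0.4037 = 52.50 kg (target 52.50 kg)
  BaO: 2.683·0.7734 = 2.075 kg (target 2.075 kg)
Glass mass check: Σ batch − LOI loss = 100.0 kg (summing oxide targets gives 100.0 kg; basis as stated: 100.0 kg — gaps are rounding artifacts).
Whole-batch sum: Σ batch = 126.5 kg; ignition loss, Σ(batch × LOI) = 26.53 kg; as yield: glass ÷ batch → 79.04%.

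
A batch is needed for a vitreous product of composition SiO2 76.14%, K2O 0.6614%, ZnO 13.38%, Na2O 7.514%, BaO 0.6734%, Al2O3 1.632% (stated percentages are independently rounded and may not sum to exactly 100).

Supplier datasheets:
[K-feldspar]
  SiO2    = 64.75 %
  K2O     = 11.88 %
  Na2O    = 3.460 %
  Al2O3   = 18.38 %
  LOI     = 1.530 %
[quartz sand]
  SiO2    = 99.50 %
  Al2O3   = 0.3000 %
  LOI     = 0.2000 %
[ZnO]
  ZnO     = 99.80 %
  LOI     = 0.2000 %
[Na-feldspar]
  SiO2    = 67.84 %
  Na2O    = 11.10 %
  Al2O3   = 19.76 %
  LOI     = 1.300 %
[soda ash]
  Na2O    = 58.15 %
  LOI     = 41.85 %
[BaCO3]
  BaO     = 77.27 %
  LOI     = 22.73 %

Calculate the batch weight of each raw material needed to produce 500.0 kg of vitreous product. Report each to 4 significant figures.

Batch per 500.0 kg vitreous product:
  K-feldspar: 27.84 kg
  quartz sand: 357.7 kg
  ZnO: 67.03 kg
  Na-feldspar: 9.972 kg
  soda ash: 61.05 kg
  BaCO3: 4.357 kg
Total batch = 527.9 kg; LOI loss = 27.94 kg; yield = 94.71%

Full float precision is carried from first step to last. Rounding to four significant digits applies to every in-between result as printed. Every reported figure takes exactly one rounding; derived quantities (the yield, LOI, totals, glass mass, the six compositions) are carried in full precision starting from the weights at 500.0 kg of glass, as they appear in question or answer.
Target oxide masses per 500.0 kg vitreous product:
  SiO2: 76.14% × 500.0 = 380.7 kg
  K2O: 0.6614% × 500.0 = 3.307 kg
  ZnO: 13.38% × 500.0 = 66.90 kg
  Na2O: 7.514% × 500.0 = 37.57 kg
  BaO: 0.6734% × 500.0 = 3.367 kg
  Al2O3: 1.632% × 500.0 = 8.160 kg
Mass-balance tally per oxide given the weights on record, against the basis in use (target by target, the sums agree once rounding is allowed for):
  SiO2: 27.84·0.6475 + 357.7·0.9950 + 9.972·0.6784 = 380.7 kg (target 380.7 kg)
  K2O: 27.84·0.1188 = 3.307 kg (target 3.307 kg)
  ZnO: 67.03·0.9980 = 66.90 kg (target 66.90 kg)
  Na2O: 27.84·0.03460 + 9.972·0.1110 + 61.05·0.5815 = 37.57 kg (target 37.57 kg)
  BaO: 4.357·0.7727 = 3.367 kg (target 3.367 kg)
  Al2O3: 27.84·0.1838 + 357.7·0.003000 + 9.972·0.1976 = 8.161 kg (target 8.160 kg)
Glass-mass sanity pass: Σ batch − LOI loss = 500.0 kg (the Σ of target masses is 500.0 kg; the stated basis being 500.0 kg — any gap is answer rounding).
Summing the batch: Σ batch = 527.9 kg; LOI removed, Σ of batch·LOI: 27.94 kg; yield: glass divided by total = 94.71%.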